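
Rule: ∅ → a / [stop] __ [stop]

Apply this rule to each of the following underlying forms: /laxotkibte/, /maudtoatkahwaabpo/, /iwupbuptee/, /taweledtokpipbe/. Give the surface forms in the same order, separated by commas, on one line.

laxotakibate, maudatoatakahwaabapo, iwupabupatee, taweledatokapipabe

/laxotkibte/: /t/ and /k/ form a stop–stop cluster, so [a] is inserted between them. /b/ and /t/ form a stop–stop cluster, so [a] is inserted between them. → [laxotakibate].
/maudtoatkahwaabpo/: /d/ and /t/ form a stop–stop cluster, so [a] is inserted between them. /t/ and /k/ form a stop–stop cluster, so [a] is inserted between them. /b/ and /p/ form a stop–stop cluster, so [a] is inserted between them. → [maudatoatakahwaabapo].
/iwupbuptee/: /p/ and /b/ form a stop–stop cluster, so [a] is inserted between them. /p/ and /t/ form a stop–stop cluster, so [a] is inserted between them. → [iwupabupatee].
/taweledtokpipbe/: /d/ and /t/ form a stop–stop cluster, so [a] is inserted between them. /k/ and /p/ form a stop–stop cluster, so [a] is inserted between them. /p/ and /b/ form a stop–stop cluster, so [a] is inserted between them. → [taweledatokapipabe].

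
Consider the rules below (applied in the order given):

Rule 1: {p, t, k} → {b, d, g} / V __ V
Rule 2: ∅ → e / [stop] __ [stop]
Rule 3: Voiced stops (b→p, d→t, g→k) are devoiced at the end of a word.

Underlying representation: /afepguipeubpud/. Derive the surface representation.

afepeguibeubeput

Rule 1 (intervocalic voicing): /p/ is a voiceless stop between vowels /i/ and /e/, so it voices to [b]. /afepguipeubpud/ → afepguibeubpud.
Rule 2 (stop-cluster e-epenthesis): /p/ and /g/ form a stop–stop cluster, so [e] is inserted between them. /b/ and /p/ form a stop–stop cluster, so [e] is inserted between them. /afepguibeubpud/ → afepeguibeubepud.
Rule 3 (final devoicing): /d/ is a voiced stop in word-final position, so it devoices to [t]. /afepeguibeubepud/ → afepeguibeubeput.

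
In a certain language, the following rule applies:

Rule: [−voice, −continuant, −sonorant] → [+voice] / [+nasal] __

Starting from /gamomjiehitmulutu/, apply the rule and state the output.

No segment of /gamomjiehitmulutu/ meets the structural description of the rule, so the form surfaces unchanged.

gamomjiehitmulutu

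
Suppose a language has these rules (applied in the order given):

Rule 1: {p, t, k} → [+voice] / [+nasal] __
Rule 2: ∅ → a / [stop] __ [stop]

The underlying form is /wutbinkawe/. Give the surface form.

Rule 1 (post-nasal voicing): /k/ is a voiceless stop immediately after the nasal /n/, so it voices to [g]. /wutbinkawe/ → wutbingawe.
Rule 2 (stop-cluster a-epenthesis): /t/ and /b/ form a stop–stop cluster, so [a] is inserted between them. /wutbingawe/ → wutabingawe.

wutabingawe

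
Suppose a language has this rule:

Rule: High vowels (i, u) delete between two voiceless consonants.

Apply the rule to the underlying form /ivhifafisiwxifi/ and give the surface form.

ivhfafsiwxfi

/i/ is a high vowel flanked by voiceless consonants /h/ and /f/, so it deletes.
/i/ is a high vowel flanked by voiceless consonants /f/ and /s/, so it deletes.
/i/ is a high vowel flanked by voiceless consonants /x/ and /f/, so it deletes.
Surface form: [ivhfafsiwxfi].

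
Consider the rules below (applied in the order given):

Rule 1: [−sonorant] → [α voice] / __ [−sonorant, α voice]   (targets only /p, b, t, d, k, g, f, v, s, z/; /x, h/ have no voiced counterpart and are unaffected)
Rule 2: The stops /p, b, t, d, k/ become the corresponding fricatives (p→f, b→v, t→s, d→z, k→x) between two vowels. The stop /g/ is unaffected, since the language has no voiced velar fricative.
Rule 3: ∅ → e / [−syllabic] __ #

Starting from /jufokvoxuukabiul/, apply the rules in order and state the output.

Rule 1 (regressive voicing assimilation): /k/ precedes the voiced obstruent /v/, so it voices to [g] by assimilation. /jufokvoxuukabiul/ → jufogvoxuukabiul.
Rule 2 (intervocalic spirantization): /k/ is a stop between vowels /u/ and /a/, so it spirantizes to the fricative [x]. /b/ is a stop between vowels /a/ and /i/, so it spirantizes to the fricative [v]. /jufogvoxuukabiul/ → jufogvoxuuxaviul.
Rule 3 (final e-epenthesis): the form ends in the consonant /l/, so [e] is inserted word-finally. /jufogvoxuuxaviul/ → jufogvoxuuxaviule.

jufogvoxuuxaviule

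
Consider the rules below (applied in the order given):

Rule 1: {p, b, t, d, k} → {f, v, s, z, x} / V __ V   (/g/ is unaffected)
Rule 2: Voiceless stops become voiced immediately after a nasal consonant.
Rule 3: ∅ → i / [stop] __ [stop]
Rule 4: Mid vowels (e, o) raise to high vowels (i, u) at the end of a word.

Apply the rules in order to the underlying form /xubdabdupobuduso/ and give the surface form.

xubidabidufovuzusu

Rule 1 (intervocalic spirantization): /p/ is a stop between vowels /u/ and /o/, so it spirantizes to the fricative [f]. /b/ is a stop between vowels /o/ and /u/, so it spirantizes to the fricative [v]. /d/ is a stop between vowels /u/ and /u/, so it spirantizes to the fricative [z]. /xubdabdupobuduso/ → xubdabdufovuzuso.
Rule 2 (post-nasal voicing): no segment meets the environment; /xubdabdufovuzuso/ is unchanged.
Rule 3 (stop-cluster i-epenthesis): /b/ and /d/ form a stop–stop cluster, so [i] is inserted between them. /b/ and /d/ form a stop–stop cluster, so [i] is inserted between them. /xubdabdufovuzuso/ → xubidabidufovuzuso.
Rule 4 (final vowel raising): /o/ is a mid vowel in word-final position, so it raises to [u]. /xubidabidufovuzuso/ → xubidabidufovuzusu.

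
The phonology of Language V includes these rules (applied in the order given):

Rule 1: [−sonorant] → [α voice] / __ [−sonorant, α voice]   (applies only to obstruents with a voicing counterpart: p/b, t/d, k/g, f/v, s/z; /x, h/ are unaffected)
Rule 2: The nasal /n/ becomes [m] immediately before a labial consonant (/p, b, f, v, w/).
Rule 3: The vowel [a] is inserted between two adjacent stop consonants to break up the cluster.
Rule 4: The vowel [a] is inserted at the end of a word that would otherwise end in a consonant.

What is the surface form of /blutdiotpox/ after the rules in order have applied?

bludadiotapoxa

Rule 1 (regressive voicing assimilation): /t/ precedes the voiced obstruent /d/, so it voices to [d] by assimilation. /blutdiotpox/ → bluddiotpox.
Rule 2 (nasal place assimilation): no segment meets the environment; /bluddiotpox/ is unchanged.
Rule 3 (stop-cluster a-epenthesis): /d/ and /d/ form a stop–stop cluster, so [a] is inserted between them. /t/ and /p/ form a stop–stop cluster, so [a] is inserted between them. /bluddiotpox/ → bludadiotapox.
Rule 4 (final a-epenthesis): the form ends in the consonant /x/, so [a] is inserted word-finally. /bludadiotapox/ → bludadiotapoxa.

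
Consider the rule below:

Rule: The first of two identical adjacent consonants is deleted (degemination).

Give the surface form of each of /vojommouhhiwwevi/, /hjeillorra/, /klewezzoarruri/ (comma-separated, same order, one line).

/vojommouhhiwwevi/: /mm/ is a geminate; the first /m/ deletes. /hh/ is a geminate; the first /h/ deletes. /ww/ is a geminate; the first /w/ deletes. → [vojomouhiwevi].
/hjeillorra/: /ll/ is a geminate; the first /l/ deletes. /rr/ is a geminate; the first /r/ deletes. → [hjeilora].
/klewezzoarruri/: /zz/ is a geminate; the first /z/ deletes. /rr/ is a geminate; the first /r/ deletes. → [klewezoaruri].

vojomouhiwevi, hjeilora, klewezoaruri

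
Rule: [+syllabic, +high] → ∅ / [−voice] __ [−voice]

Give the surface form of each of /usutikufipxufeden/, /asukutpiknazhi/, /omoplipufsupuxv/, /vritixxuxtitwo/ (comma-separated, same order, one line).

ustkfpxfeden, asktpknazhi, omoplipfspxv, vritxxxttwo

/usutikufipxufeden/: /u/ is a high vowel flanked by voiceless consonants /s/ and /t/, so it deletes. /i/ is a high vowel flanked by voiceless consonants /t/ and /k/, so it deletes. /u/ is a high vowel flanked by voiceless consonants /k/ and /f/, so it deletes. /i/ is a high vowel flanked by voiceless consonants /f/ and /p/, so it deletes. /u/ is a high vowel flanked by voiceless consonants /x/ and /f/, so it deletes. → [ustkfpxfeden].
/asukutpiknazhi/: /u/ is a high vowel flanked by voiceless consonants /s/ and /k/, so it deletes. /u/ is a high vowel flanked by voiceless consonants /k/ and /t/, so it deletes. /i/ is a high vowel flanked by voiceless consonants /p/ and /k/, so it deletes. → [asktpknazhi].
/omoplipufsupuxv/: /u/ is a high vowel flanked by voiceless consonants /p/ and /f/, so it deletes. /u/ is a high vowel flanked by voiceless consonants /s/ and /p/, so it deletes. /u/ is a high vowel flanked by voiceless consonants /p/ and /x/, so it deletes. → [omoplipfspxv].
/vritixxuxtitwo/: /i/ is a high vowel flanked by voiceless consonants /t/ and /x/, so it deletes. /u/ is a high vowel flanked by voiceless consonants /x/ and /x/, so it deletes. /i/ is a high vowel flanked by voiceless consonants /t/ and /t/, so it deletes. → [vritxxxttwo].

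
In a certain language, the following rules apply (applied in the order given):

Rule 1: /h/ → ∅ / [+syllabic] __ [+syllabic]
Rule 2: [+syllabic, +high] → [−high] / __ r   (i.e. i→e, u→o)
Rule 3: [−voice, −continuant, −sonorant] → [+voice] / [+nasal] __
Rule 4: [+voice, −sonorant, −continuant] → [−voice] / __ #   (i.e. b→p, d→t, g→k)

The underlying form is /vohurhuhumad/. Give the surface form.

Rule 1 (intervocalic h-deletion): /h/ occurs between vowels /o/ and /u/, so it deletes. /h/ occurs between vowels /u/ and /u/, so it deletes. /vohurhuhumad/ → vourhuumad.
Rule 2 (pre-rhotic lowering): /u/ is a high vowel immediately before /r/, so it lowers to [o]. /vourhuumad/ → voorhuumad.
Rule 3 (post-nasal voicing): no segment meets the environment; /voorhuumad/ is unchanged.
Rule 4 (final devoicing): /d/ is a voiced stop in word-final position, so it devoices to [t]. /voorhuumad/ → voorhuumat.

voorhuumat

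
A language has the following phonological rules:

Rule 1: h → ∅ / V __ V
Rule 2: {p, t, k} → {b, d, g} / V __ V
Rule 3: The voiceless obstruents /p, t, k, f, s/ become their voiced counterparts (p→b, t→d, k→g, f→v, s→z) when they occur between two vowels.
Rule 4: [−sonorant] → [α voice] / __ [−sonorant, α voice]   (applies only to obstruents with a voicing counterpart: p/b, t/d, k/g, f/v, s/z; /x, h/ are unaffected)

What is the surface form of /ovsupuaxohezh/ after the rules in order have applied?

Rule 1 (intervocalic h-deletion): /h/ occurs between vowels /o/ and /e/, so it deletes. /ovsupuaxohezh/ → ovsupuaxoezh.
Rule 2 (intervocalic voicing): /p/ is a voiceless stop between vowels /u/ and /u/, so it voices to [b]. /ovsupuaxoezh/ → ovsubuaxoezh.
Rule 3 (intervocalic voicing): no segment meets the environment; /ovsubuaxoezh/ is unchanged.
Rule 4 (regressive voicing assimilation): /v/ precedes the voiceless obstruent /s/, so it devoices to [f] by assimilation. /z/ precedes the voiceless obstruent /h/, so it devoices to [s] by assimilation. /ovsubuaxoezh/ → ofsubuaxoesh.

ofsubuaxoesh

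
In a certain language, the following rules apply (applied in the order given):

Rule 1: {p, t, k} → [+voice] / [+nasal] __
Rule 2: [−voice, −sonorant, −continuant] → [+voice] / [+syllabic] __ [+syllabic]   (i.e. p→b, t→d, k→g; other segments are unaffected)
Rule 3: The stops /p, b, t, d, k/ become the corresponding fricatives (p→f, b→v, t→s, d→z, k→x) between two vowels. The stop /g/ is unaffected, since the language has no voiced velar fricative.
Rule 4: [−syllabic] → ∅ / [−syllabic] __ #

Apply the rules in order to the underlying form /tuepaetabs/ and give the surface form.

tuevaezab

Rule 1 (post-nasal voicing): no segment meets the environment; /tuepaetabs/ is unchanged.
Rule 2 (intervocalic voicing): /p/ is a voiceless stop between vowels /e/ and /a/, so it voices to [b]. /t/ is a voiceless stop between vowels /e/ and /a/, so it voices to [d]. /tuepaetabs/ → tuebaedabs.
Rule 3 (intervocalic spirantization): /b/ is a stop between vowels /e/ and /a/, so it spirantizes to the fricative [v]. /d/ is a stop between vowels /e/ and /a/, so it spirantizes to the fricative [z]. /tuebaedabs/ → tuevaezabs.
Rule 4 (final cluster simplification): /s/ is the second consonant of a word-final cluster /bs/, so it deletes. /tuevaezabs/ → tuevaezab.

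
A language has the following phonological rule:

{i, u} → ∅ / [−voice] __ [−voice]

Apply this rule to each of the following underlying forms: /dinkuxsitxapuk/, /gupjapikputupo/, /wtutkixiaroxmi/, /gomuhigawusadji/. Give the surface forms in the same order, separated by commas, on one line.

/dinkuxsitxapuk/: /u/ is a high vowel flanked by voiceless consonants /k/ and /x/, so it deletes. /i/ is a high vowel flanked by voiceless consonants /s/ and /t/, so it deletes. /u/ is a high vowel flanked by voiceless consonants /p/ and /k/, so it deletes. → [dinkxstxapk].
/gupjapikputupo/: /i/ is a high vowel flanked by voiceless consonants /p/ and /k/, so it deletes. /u/ is a high vowel flanked by voiceless consonants /p/ and /t/, so it deletes. /u/ is a high vowel flanked by voiceless consonants /t/ and /p/, so it deletes. → [gupjapkptpo].
/wtutkixiaroxmi/: /u/ is a high vowel flanked by voiceless consonants /t/ and /t/, so it deletes. /i/ is a high vowel flanked by voiceless consonants /k/ and /x/, so it deletes. → [wttkxiaroxmi].
/gomuhigawusadji/: the rule's environment is not met; surfaces unchanged as [gomuhigawusadji].

dinkxstxapk, gupjapkptpo, wttkxiaroxmi, gomuhigawusadji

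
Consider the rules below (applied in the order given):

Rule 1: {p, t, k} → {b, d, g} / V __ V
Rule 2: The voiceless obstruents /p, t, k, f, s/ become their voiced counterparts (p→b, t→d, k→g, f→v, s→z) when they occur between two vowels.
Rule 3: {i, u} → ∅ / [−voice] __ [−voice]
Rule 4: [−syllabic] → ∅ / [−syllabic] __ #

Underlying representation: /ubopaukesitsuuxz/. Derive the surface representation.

ubobaugezitsuux

Rule 1 (intervocalic voicing): /p/ is a voiceless stop between vowels /o/ and /a/, so it voices to [b]. /k/ is a voiceless stop between vowels /u/ and /e/, so it voices to [g]. /ubopaukesitsuuxz/ → ubobaugesitsuuxz.
Rule 2 (intervocalic voicing): /s/ is a voiceless obstruent between vowels /e/ and /i/, so it voices to [z]. /ubobaugesitsuuxz/ → ubobaugezitsuuxz.
Rule 3 (high vowel syncope): no segment meets the environment; /ubobaugezitsuuxz/ is unchanged.
Rule 4 (final cluster simplification): /z/ is the second consonant of a word-final cluster /xz/, so it deletes. /ubobaugezitsuuxz/ → ubobaugezitsuux.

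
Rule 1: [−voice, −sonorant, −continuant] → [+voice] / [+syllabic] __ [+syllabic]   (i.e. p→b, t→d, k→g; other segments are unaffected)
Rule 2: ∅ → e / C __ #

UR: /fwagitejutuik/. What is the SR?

Rule 1 (intervocalic voicing): /t/ is a voiceless stop between vowels /i/ and /e/, so it voices to [d]. /t/ is a voiceless stop between vowels /u/ and /u/, so it voices to [d]. /fwagitejutuik/ → fwagidejuduik.
Rule 2 (final e-epenthesis): the form ends in the consonant /k/, so [e] is inserted word-finally. /fwagidejuduik/ → fwagidejuduike.

fwagidejuduike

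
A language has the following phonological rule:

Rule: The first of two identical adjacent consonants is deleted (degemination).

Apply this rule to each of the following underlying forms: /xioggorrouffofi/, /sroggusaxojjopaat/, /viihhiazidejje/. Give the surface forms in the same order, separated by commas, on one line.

xiogoroufofi, srogusaxojopaat, viihiazideje

/xioggorrouffofi/: /gg/ is a geminate; the first /g/ deletes. /rr/ is a geminate; the first /r/ deletes. /ff/ is a geminate; the first /f/ deletes. → [xiogoroufofi].
/sroggusaxojjopaat/: /gg/ is a geminate; the first /g/ deletes. /jj/ is a geminate; the first /j/ deletes. → [srogusaxojopaat].
/viihhiazidejje/: /hh/ is a geminate; the first /h/ deletes. /jj/ is a geminate; the first /j/ deletes. → [viihiazideje].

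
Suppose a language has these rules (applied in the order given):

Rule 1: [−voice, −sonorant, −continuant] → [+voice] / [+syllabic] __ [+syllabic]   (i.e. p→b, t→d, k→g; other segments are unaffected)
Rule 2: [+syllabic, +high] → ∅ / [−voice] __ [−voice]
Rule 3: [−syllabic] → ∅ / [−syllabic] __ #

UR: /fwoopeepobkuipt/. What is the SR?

Rule 1 (intervocalic voicing): /p/ is a voiceless stop between vowels /o/ and /e/, so it voices to [b]. /p/ is a voiceless stop between vowels /e/ and /o/, so it voices to [b]. /fwoopeepobkuipt/ → fwoobeebobkuipt.
Rule 2 (high vowel syncope): no segment meets the environment; /fwoobeebobkuipt/ is unchanged.
Rule 3 (final cluster simplification): /t/ is the second consonant of a word-final cluster /pt/, so it deletes. /fwoobeebobkuipt/ → fwoobeebobkuip.

fwoobeebobkuip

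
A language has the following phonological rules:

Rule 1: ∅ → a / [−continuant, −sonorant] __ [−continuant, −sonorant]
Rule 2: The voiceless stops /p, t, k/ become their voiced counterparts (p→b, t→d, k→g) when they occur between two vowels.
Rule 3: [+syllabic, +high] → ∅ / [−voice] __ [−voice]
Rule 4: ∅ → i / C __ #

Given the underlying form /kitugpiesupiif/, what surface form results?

Rule 1 (stop-cluster a-epenthesis): /g/ and /p/ form a stop–stop cluster, so [a] is inserted between them. /kitugpiesupiif/ → kitugapiesupiif.
Rule 2 (intervocalic voicing): /t/ is a voiceless stop between vowels /i/ and /u/, so it voices to [d]. /p/ is a voiceless stop between vowels /a/ and /i/, so it voices to [b]. /p/ is a voiceless stop between vowels /u/ and /i/, so it voices to [b]. /kitugapiesupiif/ → kidugabiesubiif.
Rule 3 (high vowel syncope): no segment meets the environment; /kidugabiesubiif/ is unchanged.
Rule 4 (final i-epenthesis): the form ends in the consonant /f/, so [i] is inserted word-finally. /kidugabiesubiif/ → kidugabiesubiifi.

kidugabiesubiifi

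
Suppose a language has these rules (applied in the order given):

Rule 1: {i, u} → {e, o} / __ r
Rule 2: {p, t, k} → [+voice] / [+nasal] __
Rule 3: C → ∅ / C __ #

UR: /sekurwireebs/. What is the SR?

Rule 1 (pre-rhotic lowering): /u/ is a high vowel immediately before /r/, so it lowers to [o]. /i/ is a high vowel immediately before /r/, so it lowers to [e]. /sekurwireebs/ → sekorwereebs.
Rule 2 (post-nasal voicing): no segment meets the environment; /sekorwereebs/ is unchanged.
Rule 3 (final cluster simplification): /s/ is the second consonant of a word-final cluster /bs/, so it deletes. /sekorwereebs/ → sekorwereeb.

sekorwereeb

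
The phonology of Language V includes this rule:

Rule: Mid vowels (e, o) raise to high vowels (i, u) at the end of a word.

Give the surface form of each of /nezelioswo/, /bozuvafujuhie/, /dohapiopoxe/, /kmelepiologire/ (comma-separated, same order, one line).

/nezelioswo/: /o/ is a mid vowel in word-final position, so it raises to [u]. → [nezelioswu].
/bozuvafujuhie/: /e/ is a mid vowel in word-final position, so it raises to [i]. → [bozuvafujuhii].
/dohapiopoxe/: /e/ is a mid vowel in word-final position, so it raises to [i]. → [dohapiopoxi].
/kmelepiologire/: /e/ is a mid vowel in word-final position, so it raises to [i]. → [kmelepiologiri].

nezelioswu, bozuvafujuhii, dohapiopoxi, kmelepiologiri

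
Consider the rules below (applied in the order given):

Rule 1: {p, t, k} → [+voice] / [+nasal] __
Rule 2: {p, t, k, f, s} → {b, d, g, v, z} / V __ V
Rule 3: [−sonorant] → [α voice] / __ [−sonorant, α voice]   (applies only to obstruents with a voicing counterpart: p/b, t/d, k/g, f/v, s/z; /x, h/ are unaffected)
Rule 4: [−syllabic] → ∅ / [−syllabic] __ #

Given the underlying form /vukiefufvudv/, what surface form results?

vugievuvvud

Rule 1 (post-nasal voicing): no segment meets the environment; /vukiefufvudv/ is unchanged.
Rule 2 (intervocalic voicing): /k/ is a voiceless obstruent between vowels /u/ and /i/, so it voices to [g]. /f/ is a voiceless obstruent between vowels /e/ and /u/, so it voices to [v]. /vukiefufvudv/ → vugievufvudv.
Rule 3 (regressive voicing assimilation): /f/ precedes the voiced obstruent /v/, so it voices to [v] by assimilation. /vugievufvudv/ → vugievuvvudv.
Rule 4 (final cluster simplification): /v/ is the second consonant of a word-final cluster /dv/, so it deletes. /vugievuvvudv/ → vugievuvvud.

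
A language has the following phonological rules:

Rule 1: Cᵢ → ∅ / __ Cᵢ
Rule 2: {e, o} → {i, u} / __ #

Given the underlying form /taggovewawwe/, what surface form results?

Rule 1 (degemination): /gg/ is a geminate; the first /g/ deletes. /ww/ is a geminate; the first /w/ deletes. /taggovewawwe/ → tagovewawe.
Rule 2 (final vowel raising): /e/ is a mid vowel in word-final position, so it raises to [i]. /tagovewawe/ → tagovewawi.

tagovewawi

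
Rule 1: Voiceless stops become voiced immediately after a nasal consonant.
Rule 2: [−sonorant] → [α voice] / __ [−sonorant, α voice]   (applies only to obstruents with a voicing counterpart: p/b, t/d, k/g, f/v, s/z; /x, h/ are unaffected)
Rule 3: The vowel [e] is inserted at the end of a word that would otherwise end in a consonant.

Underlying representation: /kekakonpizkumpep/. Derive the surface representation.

Rule 1 (post-nasal voicing): /p/ is a voiceless stop immediately after the nasal /n/, so it voices to [b]. /p/ is a voiceless stop immediately after the nasal /m/, so it voices to [b]. /kekakonpizkumpep/ → kekakonbizkumbep.
Rule 2 (regressive voicing assimilation): /z/ precedes the voiceless obstruent /k/, so it devoices to [s] by assimilation. /kekakonbizkumbep/ → kekakonbiskumbep.
Rule 3 (final e-epenthesis): the form ends in the consonant /p/, so [e] is inserted word-finally. /kekakonbiskumbep/ → kekakonbiskumbepe.

kekakonbiskumbepe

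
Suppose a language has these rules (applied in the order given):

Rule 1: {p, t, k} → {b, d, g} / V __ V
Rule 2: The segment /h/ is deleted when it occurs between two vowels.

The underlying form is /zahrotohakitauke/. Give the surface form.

Rule 1 (intervocalic voicing): /t/ is a voiceless stop between vowels /o/ and /o/, so it voices to [d]. /k/ is a voiceless stop between vowels /a/ and /i/, so it voices to [g]. /t/ is a voiceless stop between vowels /i/ and /a/, so it voices to [d]. /k/ is a voiceless stop between vowels /u/ and /e/, so it voices to [g]. /zahrotohakitauke/ → zahrodohagidauge.
Rule 2 (intervocalic h-deletion): /h/ occurs between vowels /o/ and /a/, so it deletes. /zahrodohagidauge/ → zahrodoagidauge.

zahrodoagidauge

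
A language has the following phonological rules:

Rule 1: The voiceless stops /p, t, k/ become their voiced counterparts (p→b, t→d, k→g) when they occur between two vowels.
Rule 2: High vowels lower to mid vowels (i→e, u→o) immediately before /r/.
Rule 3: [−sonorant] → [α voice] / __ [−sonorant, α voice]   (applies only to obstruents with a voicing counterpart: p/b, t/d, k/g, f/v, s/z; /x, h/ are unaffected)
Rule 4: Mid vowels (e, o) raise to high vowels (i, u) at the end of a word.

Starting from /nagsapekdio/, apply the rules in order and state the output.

naksabegdiu

Rule 1 (intervocalic voicing): /p/ is a voiceless stop between vowels /a/ and /e/, so it voices to [b]. /nagsapekdio/ → nagsabekdio.
Rule 2 (pre-rhotic lowering): no segment meets the environment; /nagsabekdio/ is unchanged.
Rule 3 (regressive voicing assimilation): /g/ precedes the voiceless obstruent /s/, so it devoices to [k] by assimilation. /k/ precedes the voiced obstruent /d/, so it voices to [g] by assimilation. /nagsabekdio/ → naksabegdio.
Rule 4 (final vowel raising): /o/ is a mid vowel in word-final position, so it raises to [u]. /naksabegdio/ → naksabegdiu.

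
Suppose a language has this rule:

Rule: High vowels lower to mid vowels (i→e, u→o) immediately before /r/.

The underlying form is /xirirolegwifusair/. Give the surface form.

/i/ is a high vowel immediately before /r/, so it lowers to [e].
/i/ is a high vowel immediately before /r/, so it lowers to [e].
/i/ is a high vowel immediately before /r/, so it lowers to [e].
The other instances of /i/, /u/ do not occur in the required environment and remain unchanged.
Surface form: [xererolegwifusaer].

xererolegwifusaer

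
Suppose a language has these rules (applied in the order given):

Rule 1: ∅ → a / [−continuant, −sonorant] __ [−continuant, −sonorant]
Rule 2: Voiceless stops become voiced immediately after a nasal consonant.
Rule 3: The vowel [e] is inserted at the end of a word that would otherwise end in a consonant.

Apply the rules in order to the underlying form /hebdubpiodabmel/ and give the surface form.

hebadubapiodabmele

Rule 1 (stop-cluster a-epenthesis): /b/ and /d/ form a stop–stop cluster, so [a] is inserted between them. /b/ and /p/ form a stop–stop cluster, so [a] is inserted between them. /hebdubpiodabmel/ → hebadubapiodabmel.
Rule 2 (post-nasal voicing): no segment meets the environment; /hebadubapiodabmel/ is unchanged.
Rule 3 (final e-epenthesis): the form ends in the consonant /l/, so [e] is inserted word-finally. /hebadubapiodabmel/ → hebadubapiodabmele.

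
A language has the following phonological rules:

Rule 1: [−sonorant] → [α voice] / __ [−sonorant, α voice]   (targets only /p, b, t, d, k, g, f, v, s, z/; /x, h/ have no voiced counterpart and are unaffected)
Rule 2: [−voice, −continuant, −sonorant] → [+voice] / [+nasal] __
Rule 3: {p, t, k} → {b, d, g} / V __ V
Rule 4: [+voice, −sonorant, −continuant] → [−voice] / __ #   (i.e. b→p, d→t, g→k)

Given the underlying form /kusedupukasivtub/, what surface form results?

kusedubugasiftup

Rule 1 (regressive voicing assimilation): /v/ precedes the voiceless obstruent /t/, so it devoices to [f] by assimilation. /kusedupukasivtub/ → kusedupukasiftub.
Rule 2 (post-nasal voicing): no segment meets the environment; /kusedupukasiftub/ is unchanged.
Rule 3 (intervocalic voicing): /p/ is a voiceless stop between vowels /u/ and /u/, so it voices to [b]. /k/ is a voiceless stop between vowels /u/ and /a/, so it voices to [g]. /kusedupukasiftub/ → kusedubugasiftub.
Rule 4 (final devoicing): /b/ is a voiced stop in word-final position, so it devoices to [p]. /kusedubugasiftub/ → kusedubugasiftup.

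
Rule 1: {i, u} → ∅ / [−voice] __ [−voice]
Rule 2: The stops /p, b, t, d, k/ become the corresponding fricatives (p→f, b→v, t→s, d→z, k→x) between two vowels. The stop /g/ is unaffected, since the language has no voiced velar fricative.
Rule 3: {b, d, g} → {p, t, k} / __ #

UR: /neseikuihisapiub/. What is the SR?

Rule 1 (high vowel syncope): /i/ is a high vowel flanked by voiceless consonants /h/ and /s/, so it deletes. /neseikuihisapiub/ → neseikuihsapiub.
Rule 2 (intervocalic spirantization): /k/ is a stop between vowels /i/ and /u/, so it spirantizes to the fricative [x]. /p/ is a stop between vowels /a/ and /i/, so it spirantizes to the fricative [f]. /neseikuihsapiub/ → neseixuihsafiub.
Rule 3 (final devoicing): /b/ is a voiced stop in word-final position, so it devoices to [p]. /neseixuihsafiub/ → neseixuihsafiup.

neseixuihsafiup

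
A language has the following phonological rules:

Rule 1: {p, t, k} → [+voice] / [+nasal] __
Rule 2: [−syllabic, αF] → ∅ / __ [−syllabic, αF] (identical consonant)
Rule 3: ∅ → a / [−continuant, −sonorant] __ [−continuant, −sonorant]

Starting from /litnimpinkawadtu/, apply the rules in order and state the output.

Rule 1 (post-nasal voicing): /p/ is a voiceless stop immediately after the nasal /m/, so it voices to [b]. /k/ is a voiceless stop immediately after the nasal /n/, so it voices to [g]. /litnimpinkawadtu/ → litnimbingawadtu.
Rule 2 (degemination): no segment meets the environment; /litnimbingawadtu/ is unchanged.
Rule 3 (stop-cluster a-epenthesis): /d/ and /t/ form a stop–stop cluster, so [a] is inserted between them. /litnimbingawadtu/ → litnimbingawadatu.

litnimbingawadatu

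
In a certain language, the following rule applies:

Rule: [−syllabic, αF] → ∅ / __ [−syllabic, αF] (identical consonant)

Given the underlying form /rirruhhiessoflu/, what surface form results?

/rr/ is a geminate; the first /r/ deletes.
/hh/ is a geminate; the first /h/ deletes.
/ss/ is a geminate; the first /s/ deletes.
The other instances of /r/, /h/, /s/, /f/, /l/ do not occur in the required environment and remain unchanged.
Surface form: [riruhiesoflu].

riruhiesoflu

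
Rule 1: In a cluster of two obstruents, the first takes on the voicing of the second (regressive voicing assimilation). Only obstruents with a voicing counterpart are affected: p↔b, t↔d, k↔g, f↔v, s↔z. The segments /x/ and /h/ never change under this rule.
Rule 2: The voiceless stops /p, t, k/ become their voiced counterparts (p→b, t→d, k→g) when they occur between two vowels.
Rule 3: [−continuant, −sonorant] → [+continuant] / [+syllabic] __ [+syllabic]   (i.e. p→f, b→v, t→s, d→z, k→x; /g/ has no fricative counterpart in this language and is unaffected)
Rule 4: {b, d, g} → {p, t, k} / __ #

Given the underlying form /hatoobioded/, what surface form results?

hazooviozet

Rule 1 (regressive voicing assimilation): no segment meets the environment; /hatoobioded/ is unchanged.
Rule 2 (intervocalic voicing): /t/ is a voiceless stop between vowels /a/ and /o/, so it voices to [d]. /hatoobioded/ → hadoobioded.
Rule 3 (intervocalic spirantization): /d/ is a stop between vowels /a/ and /o/, so it spirantizes to the fricative [z]. /b/ is a stop between vowels /o/ and /i/, so it spirantizes to the fricative [v]. /d/ is a stop between vowels /o/ and /e/, so it spirantizes to the fricative [z]. /hadoobioded/ → hazooviozed.
Rule 4 (final devoicing): /d/ is a voiced stop in word-final position, so it devoices to [t]. /hazooviozed/ → hazooviozet.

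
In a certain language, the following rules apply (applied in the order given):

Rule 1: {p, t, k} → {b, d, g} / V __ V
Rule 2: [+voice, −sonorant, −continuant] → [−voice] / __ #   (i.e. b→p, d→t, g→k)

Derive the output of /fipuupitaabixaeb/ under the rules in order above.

Rule 1 (intervocalic voicing): /p/ is a voiceless stop between vowels /i/ and /u/, so it voices to [b]. /p/ is a voiceless stop between vowels /u/ and /i/, so it voices to [b]. /t/ is a voiceless stop between vowels /i/ and /a/, so it voices to [d]. /fipuupitaabixaeb/ → fibuubidaabixaeb.
Rule 2 (final devoicing): /b/ is a voiced stop in word-final position, so it devoices to [p]. /fibuubidaabixaeb/ → fibuubidaabixaep.

fibuubidaabixaep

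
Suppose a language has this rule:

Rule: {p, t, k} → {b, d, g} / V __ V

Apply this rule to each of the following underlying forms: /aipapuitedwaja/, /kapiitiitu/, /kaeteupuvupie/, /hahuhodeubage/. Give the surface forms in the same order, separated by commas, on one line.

aibabuidedwaja, kabiidiidu, kaedeubuvubie, hahuhodeubage

/aipapuitedwaja/: /p/ is a voiceless stop between vowels /i/ and /a/, so it voices to [b]. /p/ is a voiceless stop between vowels /a/ and /u/, so it voices to [b]. /t/ is a voiceless stop between vowels /i/ and /e/, so it voices to [d]. → [aibabuidedwaja].
/kapiitiitu/: /p/ is a voiceless stop between vowels /a/ and /i/, so it voices to [b]. /t/ is a voiceless stop between vowels /i/ and /i/, so it voices to [d]. /t/ is a voiceless stop between vowels /i/ and /u/, so it voices to [d]. → [kabiidiidu].
/kaeteupuvupie/: /t/ is a voiceless stop between vowels /e/ and /e/, so it voices to [d]. /p/ is a voiceless stop between vowels /u/ and /u/, so it voices to [b]. /p/ is a voiceless stop between vowels /u/ and /i/, so it voices to [b]. → [kaedeubuvubie].
/hahuhodeubage/: the rule's environment is not met; surfaces unchanged as [hahuhodeubage].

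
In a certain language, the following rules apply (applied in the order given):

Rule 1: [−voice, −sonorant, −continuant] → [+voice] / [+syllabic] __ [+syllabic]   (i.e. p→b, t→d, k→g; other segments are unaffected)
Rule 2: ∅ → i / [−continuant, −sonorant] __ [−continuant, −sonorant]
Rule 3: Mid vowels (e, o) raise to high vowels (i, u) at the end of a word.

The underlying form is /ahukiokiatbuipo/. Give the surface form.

Rule 1 (intervocalic voicing): /k/ is a voiceless stop between vowels /u/ and /i/, so it voices to [g]. /k/ is a voiceless stop between vowels /o/ and /i/, so it voices to [g]. /p/ is a voiceless stop between vowels /i/ and /o/, so it voices to [b]. /ahukiokiatbuipo/ → ahugiogiatbuibo.
Rule 2 (stop-cluster i-epenthesis): /t/ and /b/ form a stop–stop cluster, so [i] is inserted between them. /ahugiogiatbuibo/ → ahugiogiatibuibo.
Rule 3 (final vowel raising): /o/ is a mid vowel in word-final position, so it raises to [u]. /ahugiogiatibuibo/ → ahugiogiatibuibu.

ahugiogiatibuibu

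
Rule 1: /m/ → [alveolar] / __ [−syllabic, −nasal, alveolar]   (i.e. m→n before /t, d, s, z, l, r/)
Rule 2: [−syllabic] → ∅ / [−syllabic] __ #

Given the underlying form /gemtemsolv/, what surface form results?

gentensol

Rule 1 (nasal place assimilation): /m/ precedes the alveolar consonant /t/, so it assimilates in place to [n]. /m/ precedes the alveolar consonant /s/, so it assimilates in place to [n]. /gemtemsolv/ → gentensolv.
Rule 2 (final cluster simplification): /v/ is the second consonant of a word-final cluster /lv/, so it deletes. /gentensolv/ → gentensol.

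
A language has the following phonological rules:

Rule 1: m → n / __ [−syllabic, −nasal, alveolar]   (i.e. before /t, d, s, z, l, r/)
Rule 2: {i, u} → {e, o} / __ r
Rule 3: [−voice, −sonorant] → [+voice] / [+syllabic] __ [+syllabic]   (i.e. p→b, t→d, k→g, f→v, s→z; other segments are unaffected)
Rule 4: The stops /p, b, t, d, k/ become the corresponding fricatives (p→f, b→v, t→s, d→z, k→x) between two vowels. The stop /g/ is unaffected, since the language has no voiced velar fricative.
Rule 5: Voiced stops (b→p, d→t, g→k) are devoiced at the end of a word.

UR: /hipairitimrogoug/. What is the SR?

Rule 1 (nasal place assimilation): /m/ precedes the alveolar consonant /r/, so it assimilates in place to [n]. /hipairitimrogoug/ → hipairitinrogoug.
Rule 2 (pre-rhotic lowering): /i/ is a high vowel immediately before /r/, so it lowers to [e]. /hipairitinrogoug/ → hipaeritinrogoug.
Rule 3 (intervocalic voicing): /p/ is a voiceless obstruent between vowels /i/ and /a/, so it voices to [b]. /t/ is a voiceless obstruent between vowels /i/ and /i/, so it voices to [d]. /hipaeritinrogoug/ → hibaeridinrogoug.
Rule 4 (intervocalic spirantization): /b/ is a stop between vowels /i/ and /a/, so it spirantizes to the fricative [v]. /d/ is a stop between vowels /i/ and /i/, so it spirantizes to the fricative [z]. /hibaeridinrogoug/ → hivaerizinrogoug.
Rule 5 (final devoicing): /g/ is a voiced stop in word-final position, so it devoices to [k]. /hivaerizinrogoug/ → hivaerizinrogouk.

hivaerizinrogouk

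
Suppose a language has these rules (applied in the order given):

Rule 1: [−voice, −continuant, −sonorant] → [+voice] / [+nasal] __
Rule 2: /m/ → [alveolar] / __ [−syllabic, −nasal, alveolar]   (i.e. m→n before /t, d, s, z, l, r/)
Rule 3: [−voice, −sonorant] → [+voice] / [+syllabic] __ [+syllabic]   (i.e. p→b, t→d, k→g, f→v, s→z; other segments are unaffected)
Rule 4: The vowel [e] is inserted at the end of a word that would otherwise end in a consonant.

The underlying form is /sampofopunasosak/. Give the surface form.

sambovobunazozake

Rule 1 (post-nasal voicing): /p/ is a voiceless stop immediately after the nasal /m/, so it voices to [b]. /sampofopunasosak/ → sambofopunasosak.
Rule 2 (nasal place assimilation): no segment meets the environment; /sambofopunasosak/ is unchanged.
Rule 3 (intervocalic voicing): /f/ is a voiceless obstruent between vowels /o/ and /o/, so it voices to [v]. /p/ is a voiceless obstruent between vowels /o/ and /u/, so it voices to [b]. /s/ is a voiceless obstruent between vowels /a/ and /o/, so it voices to [z]. /s/ is a voiceless obstruent between vowels /o/ and /a/, so it voices to [z]. /sambofopunasosak/ → sambovobunazozak.
Rule 4 (final e-epenthesis): the form ends in the consonant /k/, so [e] is inserted word-finally. /sambovobunazozak/ → sambovobunazozake.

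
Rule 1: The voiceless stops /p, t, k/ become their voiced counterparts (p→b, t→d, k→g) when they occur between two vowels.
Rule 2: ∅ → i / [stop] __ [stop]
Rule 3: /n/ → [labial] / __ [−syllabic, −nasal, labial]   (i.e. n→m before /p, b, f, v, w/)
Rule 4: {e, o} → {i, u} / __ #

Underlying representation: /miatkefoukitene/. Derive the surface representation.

miatikefougideni

Rule 1 (intervocalic voicing): /k/ is a voiceless stop between vowels /u/ and /i/, so it voices to [g]. /t/ is a voiceless stop between vowels /i/ and /e/, so it voices to [d]. /miatkefoukitene/ → miatkefougidene.
Rule 2 (stop-cluster i-epenthesis): /t/ and /k/ form a stop–stop cluster, so [i] is inserted between them. /miatkefougidene/ → miatikefougidene.
Rule 3 (nasal place assimilation): no segment meets the environment; /miatikefougidene/ is unchanged.
Rule 4 (final vowel raising): /e/ is a mid vowel in word-final position, so it raises to [i]. /miatikefougidene/ → miatikefougideni.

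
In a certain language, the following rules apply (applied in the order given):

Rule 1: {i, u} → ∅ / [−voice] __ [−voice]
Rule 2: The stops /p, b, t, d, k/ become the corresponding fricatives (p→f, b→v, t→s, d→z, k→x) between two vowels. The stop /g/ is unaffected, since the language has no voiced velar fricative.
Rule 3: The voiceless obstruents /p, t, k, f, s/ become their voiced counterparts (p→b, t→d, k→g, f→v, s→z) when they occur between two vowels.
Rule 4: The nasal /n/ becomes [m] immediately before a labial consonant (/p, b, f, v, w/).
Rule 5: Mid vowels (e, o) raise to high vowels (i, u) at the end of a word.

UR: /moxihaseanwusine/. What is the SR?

Rule 1 (high vowel syncope): /i/ is a high vowel flanked by voiceless consonants /x/ and /h/, so it deletes. /moxihaseanwusine/ → moxhaseanwusine.
Rule 2 (intervocalic spirantization): no segment meets the environment; /moxhaseanwusine/ is unchanged.
Rule 3 (intervocalic voicing): /s/ is a voiceless obstruent between vowels /a/ and /e/, so it voices to [z]. /s/ is a voiceless obstruent between vowels /u/ and /i/, so it voices to [z]. /moxhaseanwusine/ → moxhazeanwuzine.
Rule 4 (nasal place assimilation): /n/ precedes the labial consonant /w/, so it assimilates in place to [m]. /moxhazeanwuzine/ → moxhazeamwuzine.
Rule 5 (final vowel raising): /e/ is a mid vowel in word-final position, so it raises to [i]. /moxhazeamwuzine/ → moxhazeamwuzini.

moxhazeamwuzini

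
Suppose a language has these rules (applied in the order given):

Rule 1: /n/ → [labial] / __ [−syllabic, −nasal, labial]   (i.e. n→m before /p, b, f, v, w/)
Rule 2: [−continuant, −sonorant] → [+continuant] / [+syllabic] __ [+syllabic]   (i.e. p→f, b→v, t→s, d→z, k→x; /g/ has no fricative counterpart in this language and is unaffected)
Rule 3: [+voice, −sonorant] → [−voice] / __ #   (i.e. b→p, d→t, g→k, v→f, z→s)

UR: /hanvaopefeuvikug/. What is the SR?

hamvaofefeuvixuk

Rule 1 (nasal place assimilation): /n/ precedes the labial consonant /v/, so it assimilates in place to [m]. /hanvaopefeuvikug/ → hamvaopefeuvikug.
Rule 2 (intervocalic spirantization): /p/ is a stop between vowels /o/ and /e/, so it spirantizes to the fricative [f]. /k/ is a stop between vowels /i/ and /u/, so it spirantizes to the fricative [x]. /hamvaopefeuvikug/ → hamvaofefeuvixug.
Rule 3 (final devoicing): /g/ is a voiced obstruent in word-final position, so it devoices to [k]. /hamvaofefeuvixug/ → hamvaofefeuvixuk.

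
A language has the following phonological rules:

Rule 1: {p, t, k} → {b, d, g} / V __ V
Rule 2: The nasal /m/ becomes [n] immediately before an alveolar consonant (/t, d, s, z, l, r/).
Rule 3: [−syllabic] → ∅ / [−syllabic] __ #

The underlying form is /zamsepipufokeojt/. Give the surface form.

zansebibufogeoj

Rule 1 (intervocalic voicing): /p/ is a voiceless stop between vowels /e/ and /i/, so it voices to [b]. /p/ is a voiceless stop between vowels /i/ and /u/, so it voices to [b]. /k/ is a voiceless stop between vowels /o/ and /e/, so it voices to [g]. /zamsepipufokeojt/ → zamsebibufogeojt.
Rule 2 (nasal place assimilation): /m/ precedes the alveolar consonant /s/, so it assimilates in place to [n]. /zamsebibufogeojt/ → zansebibufogeojt.
Rule 3 (final cluster simplification): /t/ is the second consonant of a word-final cluster /jt/, so it deletes. /zansebibufogeojt/ → zansebibufogeoj.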